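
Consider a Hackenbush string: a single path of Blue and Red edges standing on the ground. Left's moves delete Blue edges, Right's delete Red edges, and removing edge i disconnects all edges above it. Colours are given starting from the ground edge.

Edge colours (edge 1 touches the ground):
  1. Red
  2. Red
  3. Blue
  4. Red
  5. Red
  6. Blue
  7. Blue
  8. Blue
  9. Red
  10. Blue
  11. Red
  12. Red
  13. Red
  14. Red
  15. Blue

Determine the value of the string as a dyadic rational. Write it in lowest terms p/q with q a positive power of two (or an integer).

-14525/8192

Prefix values for Red Red Blue Red Red Blue Blue Blue Red Blue Red Red Red Red Blue via {L|R} + simplicity:
R: Left { none }, Right { 0 } so simplest -1
RR: Left { none }, Right { -1 0 } so simplest -2
RRB: Left { -2 }, Right { -1 0 } so simplest -3/2
RRBR: Left { -2 }, Right { -3/2 -1 0 } so simplest -7/4
RRBRR: Left { -2 }, Right { -7/4 -3/2 -1 0 } so simplest -15/8
RRBRRB: Left { -2 -15/8 }, Right { -7/4 -3/2 -1 0 } so simplest -29/16
RRBRRBB: Left { -2 -15/8 -29/16 }, Right { -7/4 -3/2 -1 0 } so simplest -57/32
RRBRRBBB: Left { -2 -15/8 -29/16 -57/32 }, Right { -7/4 -3/2 -1 0 } so simplest -113/64
RRBRRBBBR: Left { -2 -15/8 -29/16 -57/32 }, Right { -113/64 -7/4 -3/2 -1 0 } so simplest -227/128
RRBRRBBBRB: Left { -2 -15/8 -29/16 -57/32 -227/128 }, Right { -113/64 -7/4 -3/2 -1 0 } so simplest -453/256
RRBRRBBBRBR: Left { -2 -15/8 -29/16 -57/32 -227/128 }, Right { -453/256 -113/64 -7/4 -3/2 -1 0 } so simplest -907/512
RRBRRBBBRBRR: Left { -2 -15/8 -29/16 -57/32 -227/128 }, Right { -907/512 -453/256 -113/64 -7/4 -3/2 -1 0 } so simplest -1815/1024
RRBRRBBBRBRRR: Left { -2 -15/8 -29/16 -57/32 -227/128 }, Right { -1815/1024 -907/512 -453/256 -113/64 -7/4 -3/2 -1 0 } so simplest -3631/2048
RRBRRBBBRBRRRR: Left { -2 -15/8 -29/16 -57/32 -227/128 }, Right { -3631/2048 -1815/1024 -907/512 -453/256 -113/64 -7/4 -3/2 -1 0 } so simplest -7263/4096
RRBRRBBBRBRRRRB: Left { -2 -15/8 -29/16 -57/32 -227/128 -7263/4096 }, Right { -3631/2048 -1815/1024 -907/512 -453/256 -113/64 -7/4 -3/2 -1 0 } so simplest -14525/8192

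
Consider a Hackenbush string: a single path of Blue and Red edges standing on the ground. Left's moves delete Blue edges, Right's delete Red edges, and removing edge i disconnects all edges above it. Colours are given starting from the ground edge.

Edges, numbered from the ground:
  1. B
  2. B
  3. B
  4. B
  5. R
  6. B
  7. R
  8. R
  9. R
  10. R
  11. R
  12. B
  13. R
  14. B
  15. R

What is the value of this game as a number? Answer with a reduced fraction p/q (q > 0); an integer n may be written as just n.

B: Left { 0 }, Right { none } => simplest 1
BB: Left { 0,1 }, Right { none } => simplest 2
BBB: Left { 0,1,2 }, Right { none } => simplest 3
BBBB: Left { 0,1,2,3 }, Right { none } => simplest 4
BBBBR: Left { 0,1,2,3 }, Right { 4 } => simplest 7/2
BBBBRB: Left { 0,1,2,3,7/2 }, Right { 4 } => simplest 15/4
BBBBRBR: Left { 0,1,2,3,7/2 }, Right { 15/4,4 } => simplest 29/8
BBBBRBRR: Left { 0,1,2,3,7/2 }, Right { 29/8,15/4,4 } => simplest 57/16
BBBBRBRRR: Left { 0,1,2,3,7/2 }, Right { 57/16,29/8,15/4,4 } => simplest 113/32
BBBBRBRRRR: Left { 0,1,2,3,7/2 }, Right { 113/32,57/16,29/8,15/4,4 } => simplest 225/64
BBBBRBRRRRR: Left { 0,1,2,3,7/2 }, Right { 225/64,113/32,57/16,29/8,15/4,4 } => simplest 449/128
BBBBRBRRRRRB: Left { 0,1,2,3,7/2,449/128 }, Right { 225/64,113/32,57/16,29/8,15/4,4 } => simplest 899/256
BBBBRBRRRRRBR: Left { 0,1,2,3,7/2,449/128 }, Right { 899/256,225/64,113/32,57/16,29/8,15/4,4 } => simplest 1797/512
BBBBRBRRRRRBRB: Left { 0,1,2,3,7/2,449/128,1797/512 }, Right { 899/256,225/64,113/32,57/16,29/8,15/4,4 } => simplest 3595/1024
BBBBRBRRRRRBRBR: Left { 0,1,2,3,7/2,449/128,1797/512 }, Right { 3595/1024,899/256,225/64,113/32,57/16,29/8,15/4,4 } => simplest 7189/2048

7189/2048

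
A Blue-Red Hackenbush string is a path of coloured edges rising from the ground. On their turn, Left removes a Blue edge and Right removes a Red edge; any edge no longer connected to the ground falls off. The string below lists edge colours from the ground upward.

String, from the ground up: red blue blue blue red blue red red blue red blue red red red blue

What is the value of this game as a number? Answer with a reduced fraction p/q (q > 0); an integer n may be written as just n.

1 of 15 · r · max L −∞ · min R 0 -> -1
2 of 15 · rb · max L -1 · min R 0 -> -1/2
3 of 15 · rbb · max L -1/2 · min R 0 -> -1/4
4 of 15 · rbbb · max L -1/4 · min R 0 -> -1/8
5 of 15 · rbbbr · max L -1/4 · min R -1/8 -> -3/16
6 of 15 · rbbbrb · max L -3/16 · min R -1/8 -> -5/32
7 of 15 · rbbbrbr · max L -3/16 · min R -5/32 -> -11/64
8 of 15 · rbbbrbrr · max L -3/16 · min R -11/64 -> -23/128
9 of 15 · rbbbrbrrb · max L -23/128 · min R -11/64 -> -45/256
10 of 15 · rbbbrbrrbr · max L -23/128 · min R -45/256 -> -91/512
11 of 15 · rbbbrbrrbrb · max L -91/512 · min R -45/256 -> -181/1024
12 of 15 · rbbbrbrrbrbr · max L -91/512 · min R -181/1024 -> -363/2048
13 of 15 · rbbbrbrrbrbrr · max L -91/512 · min R -363/2048 -> -727/4096
14 of 15 · rbbbrbrrbrbrrr · max L -91/512 · min R -727/4096 -> -1455/8192
15 of 15 · rbbbrbrrbrbrrrb · max L -1455/8192 · min R -727/4096 -> -2909/16384

-2909/16384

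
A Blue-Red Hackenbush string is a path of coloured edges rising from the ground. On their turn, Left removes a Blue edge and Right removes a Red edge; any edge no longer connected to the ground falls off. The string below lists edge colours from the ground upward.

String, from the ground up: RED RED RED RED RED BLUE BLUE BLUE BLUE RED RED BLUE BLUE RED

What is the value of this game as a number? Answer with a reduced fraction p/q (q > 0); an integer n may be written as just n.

-2099/512

Prefix values for RED RED RED RED RED BLUE BLUE BLUE BLUE RED RED BLUE BLUE RED via {L|R} + simplicity:
g(R) = { · | 0 } — -1
g(RR) = { · | -1, 0 } — -2
g(RRR) = { · | -2, -1, 0 } — -3
g(RRRR) = { · | -3, -2, -1, 0 } — -4
g(RRRRR) = { · | -4, -3, -2, -1, 0 } — -5
g(RRRRRB) = { -5 | -4, -3, -2, -1, 0 } — -9/2
g(RRRRRBB) = { -5, -9/2 | -4, -3, -2, -1, 0 } — -17/4
g(RRRRRBBB) = { -5, -9/2, -17/4 | -4, -3, -2, -1, 0 } — -33/8
g(RRRRRBBBB) = { -5, -9/2, -17/4, -33/8 | -4, -3, -2, -1, 0 } — -65/16
g(RRRRRBBBBR) = { -5, -9/2, -17/4, -33/8 | -65/16, -4, -3, -2, -1, 0 } — -131/32
g(RRRRRBBBBRR) = { -5, -9/2, -17/4, -33/8 | -131/32, -65/16, -4, -3, -2, -1, 0 } — -263/64
g(RRRRRBBBBRRB) = { -5, -9/2, -17/4, -33/8, -263/64 | -131/32, -65/16, -4, -3, -2, -1, 0 } — -525/128
g(RRRRRBBBBRRBB) = { -5, -9/2, -17/4, -33/8, -263/64, -525/128 | -131/32, -65/16, -4, -3, -2, -1, 0 } — -1049/256
g(RRRRRBBBBRRBBR) = { -5, -9/2, -17/4, -33/8, -263/64, -525/128 | -1049/256, -131/32, -65/16, -4, -3, -2, -1, 0 } — -2099/512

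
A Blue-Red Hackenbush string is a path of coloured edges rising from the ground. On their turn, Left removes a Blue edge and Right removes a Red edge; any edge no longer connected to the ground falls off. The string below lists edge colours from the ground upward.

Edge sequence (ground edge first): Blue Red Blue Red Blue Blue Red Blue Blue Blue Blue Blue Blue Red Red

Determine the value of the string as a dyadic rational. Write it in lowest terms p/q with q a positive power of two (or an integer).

11769/16384

g_1 [B]  L=[0]  R=[(no moves)]  => 1
g_2 [BR]  L=[0]  R=[1]  => 1/2
g_3 [BRB]  L=[0,1/2]  R=[1]  => 3/4
g_4 [BRBR]  L=[0,1/2]  R=[3/4,1]  => 5/8
g_5 [BRBRB]  L=[0,1/2,5/8]  R=[3/4,1]  => 11/16
g_6 [BRBRBB]  L=[0,1/2,5/8,11/16]  R=[3/4,1]  => 23/32
g_7 [BRBRBBR]  L=[0,1/2,5/8,11/16]  R=[23/32,3/4,1]  => 45/64
g_8 [BRBRBBRB]  L=[0,1/2,5/8,11/16,45/64]  R=[23/32,3/4,1]  => 91/128
g_9 [BRBRBBRBB]  L=[0,1/2,5/8,11/16,45/64,91/128]  R=[23/32,3/4,1]  => 183/256
g_10 [BRBRBBRBBB]  L=[0,1/2,5/8,11/16,45/64,91/128,183/256]  R=[23/32,3/4,1]  => 367/512
g_11 [BRBRBBRBBBB]  L=[0,1/2,5/8,11/16,45/64,91/128,183/256,367/512]  R=[23/32,3/4,1]  => 735/1024
g_12 [BRBRBBRBBBBB]  L=[0,1/2,5/8,11/16,45/64,91/128,183/256,367/512,735/1024]  R=[23/32,3/4,1]  => 1471/2048
g_13 [BRBRBBRBBBBBB]  L=[0,1/2,5/8,11/16,45/64,91/128,183/256,367/512,735/1024,1471/2048]  R=[23/32,3/4,1]  => 2943/4096
g_14 [BRBRBBRBBBBBBR]  L=[0,1/2,5/8,11/16,45/64,91/128,183/256,367/512,735/1024,1471/2048]  R=[2943/4096,23/32,3/4,1]  => 5885/8192
g_15 [BRBRBBRBBBBBBRR]  L=[0,1/2,5/8,11/16,45/64,91/128,183/256,367/512,735/1024,1471/2048]  R=[5885/8192,2943/4096,23/32,3/4,1]  => 11769/16384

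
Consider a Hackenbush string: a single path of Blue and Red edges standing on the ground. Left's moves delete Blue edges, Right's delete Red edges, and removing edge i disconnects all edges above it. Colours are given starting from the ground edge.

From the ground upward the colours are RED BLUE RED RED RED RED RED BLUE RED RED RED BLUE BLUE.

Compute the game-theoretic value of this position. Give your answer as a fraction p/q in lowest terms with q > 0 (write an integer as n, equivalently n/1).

Prefix values for RED BLUE RED RED RED RED RED BLUE RED RED RED BLUE BLUE via {L|R} + simplicity:
step 1: add RED to get R; options L={ (no moves) } R={ 0 } -> -1
step 2: add BLUE to get RB; options L={ -1 } R={ 0 } -> -1/2
step 3: add RED to get RBR; options L={ -1 } R={ -1/2 0 } -> -3/4
step 4: add RED to get RBRR; options L={ -1 } R={ -3/4 -1/2 0 } -> -7/8
step 5: add RED to get RBRRR; options L={ -1 } R={ -7/8 -3/4 -1/2 0 } -> -15/16
step 6: add RED to get RBRRRR; options L={ -1 } R={ -15/16 -7/8 -3/4 -1/2 0 } -> -31/32
step 7: add RED to get RBRRRRR; options L={ -1 } R={ -31/32 -15/16 -7/8 -3/4 -1/2 0 } -> -63/64
step 8: add BLUE to get RBRRRRRB; options L={ -1 -63/64 } R={ -31/32 -15/16 -7/8 -3/4 -1/2 0 } -> -125/128
step 9: add RED to get RBRRRRRBR; options L={ -1 -63/64 } R={ -125/128 -31/32 -15/16 -7/8 -3/4 -1/2 0 } -> -251/256
step 10: add RED to get RBRRRRRBRR; options L={ -1 -63/64 } R={ -251/256 -125/128 -31/32 -15/16 -7/8 -3/4 -1/2 0 } -> -503/512
step 11: add RED to get RBRRRRRBRRR; options L={ -1 -63/64 } R={ -503/512 -251/256 -125/128 -31/32 -15/16 -7/8 -3/4 -1/2 0 } -> -1007/1024
step 12: add BLUE to get RBRRRRRBRRRB; options L={ -1 -63/64 -1007/1024 } R={ -503/512 -251/256 -125/128 -31/32 -15/16 -7/8 -3/4 -1/2 0 } -> -2013/2048
step 13: add BLUE to get RBRRRRRBRRRBB; options L={ -1 -63/64 -1007/1024 -2013/2048 } R={ -503/512 -251/256 -125/128 -31/32 -15/16 -7/8 -3/4 -1/2 0 } -> -4025/4096

-4025/4096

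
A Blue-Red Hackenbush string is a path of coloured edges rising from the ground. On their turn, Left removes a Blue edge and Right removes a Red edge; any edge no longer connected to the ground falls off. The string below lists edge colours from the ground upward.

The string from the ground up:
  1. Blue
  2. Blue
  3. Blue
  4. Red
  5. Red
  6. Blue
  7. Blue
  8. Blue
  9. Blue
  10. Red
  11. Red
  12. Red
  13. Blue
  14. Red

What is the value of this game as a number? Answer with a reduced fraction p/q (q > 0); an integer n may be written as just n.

5061/2048

1 of 14 · B · max L 0 · min R +∞ gives 1
2 of 14 · BB · max L 1 · min R +∞ gives 2
3 of 14 · BBB · max L 2 · min R +∞ gives 3
4 of 14 · BBBR · max L 2 · min R 3 gives 5/2
5 of 14 · BBBRR · max L 2 · min R 5/2 gives 9/4
6 of 14 · BBBRRB · max L 9/4 · min R 5/2 gives 19/8
7 of 14 · BBBRRBB · max L 19/8 · min R 5/2 gives 39/16
8 of 14 · BBBRRBBB · max L 39/16 · min R 5/2 gives 79/32
9 of 14 · BBBRRBBBB · max L 79/32 · min R 5/2 gives 159/64
10 of 14 · BBBRRBBBBR · max L 79/32 · min R 159/64 gives 317/128
11 of 14 · BBBRRBBBBRR · max L 79/32 · min R 317/128 gives 633/256
12 of 14 · BBBRRBBBBRRR · max L 79/32 · min R 633/256 gives 1265/512
13 of 14 · BBBRRBBBBRRRB · max L 1265/512 · min R 633/256 gives 2531/1024
14 of 14 · BBBRRBBBBRRRBR · max L 1265/512 · min R 2531/1024 gives 5061/2048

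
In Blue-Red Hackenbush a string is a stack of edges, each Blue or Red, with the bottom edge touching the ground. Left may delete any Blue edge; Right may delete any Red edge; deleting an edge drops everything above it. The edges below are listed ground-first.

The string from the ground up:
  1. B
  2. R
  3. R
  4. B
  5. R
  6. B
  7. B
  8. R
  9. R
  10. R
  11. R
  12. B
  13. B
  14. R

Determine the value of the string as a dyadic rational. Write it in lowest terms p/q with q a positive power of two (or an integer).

2829/8192

1 of 14 · B · max L 0 · min R +∞ so 1
2 of 14 · BR · max L 0 · min R 1 so 1/2
3 of 14 · BRR · max L 0 · min R 1/2 so 1/4
4 of 14 · BRRB · max L 1/4 · min R 1/2 so 3/8
5 of 14 · BRRBR · max L 1/4 · min R 3/8 so 5/16
6 of 14 · BRRBRB · max L 5/16 · min R 3/8 so 11/32
7 of 14 · BRRBRBB · max L 11/32 · min R 3/8 so 23/64
8 of 14 · BRRBRBBR · max L 11/32 · min R 23/64 so 45/128
9 of 14 · BRRBRBBRR · max L 11/32 · min R 45/128 so 89/256
10 of 14 · BRRBRBBRRR · max L 11/32 · min R 89/256 so 177/512
11 of 14 · BRRBRBBRRRR · max L 11/32 · min R 177/512 so 353/1024
12 of 14 · BRRBRBBRRRRB · max L 353/1024 · min R 177/512 so 707/2048
13 of 14 · BRRBRBBRRRRBB · max L 707/2048 · min R 177/512 so 1415/4096
14 of 14 · BRRBRBBRRRRBBR · max L 707/2048 · min R 1415/4096 so 2829/8192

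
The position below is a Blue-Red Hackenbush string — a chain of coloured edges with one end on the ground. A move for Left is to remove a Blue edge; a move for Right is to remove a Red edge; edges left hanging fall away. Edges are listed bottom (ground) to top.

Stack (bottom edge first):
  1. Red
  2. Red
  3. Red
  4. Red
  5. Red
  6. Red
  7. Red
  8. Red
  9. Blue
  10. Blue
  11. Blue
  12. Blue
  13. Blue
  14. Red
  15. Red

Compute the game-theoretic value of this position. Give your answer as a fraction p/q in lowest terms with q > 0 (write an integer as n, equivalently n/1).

-903/128

step 1: add Red to get R; options L={ (no moves) } R={ 0 } gives -1
step 2: add Red to get RR; options L={ (no moves) } R={ -1; 0 } gives -2
step 3: add Red to get RRR; options L={ (no moves) } R={ -2; -1; 0 } gives -3
step 4: add Red to get RRRR; options L={ (no moves) } R={ -3; -2; -1; 0 } gives -4
step 5: add Red to get RRRRR; options L={ (no moves) } R={ -4; -3; -2; -1; 0 } gives -5
step 6: add Red to get RRRRRR; options L={ (no moves) } R={ -5; -4; -3; -2; -1; 0 } gives -6
step 7: add Red to get RRRRRRR; options L={ (no moves) } R={ -6; -5; -4; -3; -2; -1; 0 } gives -7
step 8: add Red to get RRRRRRRR; options L={ (no moves) } R={ -7; -6; -5; -4; -3; -2; -1; 0 } gives -8
step 9: add Blue to get RRRRRRRRB; options L={ -8 } R={ -7; -6; -5; -4; -3; -2; -1; 0 } gives -15/2
step 10: add Blue to get RRRRRRRRBB; options L={ -8; -15/2 } R={ -7; -6; -5; -4; -3; -2; -1; 0 } gives -29/4
step 11: add Blue to get RRRRRRRRBBB; options L={ -8; -15/2; -29/4 } R={ -7; -6; -5; -4; -3; -2; -1; 0 } gives -57/8
step 12: add Blue to get RRRRRRRRBBBB; options L={ -8; -15/2; -29/4; -57/8 } R={ -7; -6; -5; -4; -3; -2; -1; 0 } gives -113/16
step 13: add Blue to get RRRRRRRRBBBBB; options L={ -8; -15/2; -29/4; -57/8; -113/16 } R={ -7; -6; -5; -4; -3; -2; -1; 0 } gives -225/32
step 14: add Red to get RRRRRRRRBBBBBR; options L={ -8; -15/2; -29/4; -57/8; -113/16 } R={ -225/32; -7; -6; -5; -4; -3; -2; -1; 0 } gives -451/64
step 15: add Red to get RRRRRRRRBBBBBRR; options L={ -8; -15/2; -29/4; -57/8; -113/16 } R={ -451/64; -225/32; -7; -6; -5; -4; -3; -2; -1; 0 } gives -903/128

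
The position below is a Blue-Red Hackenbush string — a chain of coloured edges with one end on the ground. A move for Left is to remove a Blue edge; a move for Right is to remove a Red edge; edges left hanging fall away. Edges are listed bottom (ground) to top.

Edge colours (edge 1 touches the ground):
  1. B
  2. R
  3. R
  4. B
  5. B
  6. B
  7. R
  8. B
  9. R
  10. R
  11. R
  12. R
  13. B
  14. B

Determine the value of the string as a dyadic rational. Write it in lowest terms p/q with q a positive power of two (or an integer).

3719/8192

Prefix values for B R R B B B R B R R R R B B via {L|R} + simplicity:
step 1: add B to get B; options L={ 0 } R={ none } — 1
step 2: add R to get BR; options L={ 0 } R={ 1 } — 1/2
step 3: add R to get BRR; options L={ 0 } R={ 1/2; 1 } — 1/4
step 4: add B to get BRRB; options L={ 0; 1/4 } R={ 1/2; 1 } — 3/8
step 5: add B to get BRRBB; options L={ 0; 1/4; 3/8 } R={ 1/2; 1 } — 7/16
step 6: add B to get BRRBBB; options L={ 0; 1/4; 3/8; 7/16 } R={ 1/2; 1 } — 15/32
step 7: add R to get BRRBBBR; options L={ 0; 1/4; 3/8; 7/16 } R={ 15/32; 1/2; 1 } — 29/64
step 8: add B to get BRRBBBRB; options L={ 0; 1/4; 3/8; 7/16; 29/64 } R={ 15/32; 1/2; 1 } — 59/128
step 9: add R to get BRRBBBRBR; options L={ 0; 1/4; 3/8; 7/16; 29/64 } R={ 59/128; 15/32; 1/2; 1 } — 117/256
step 10: add R to get BRRBBBRBRR; options L={ 0; 1/4; 3/8; 7/16; 29/64 } R={ 117/256; 59/128; 15/32; 1/2; 1 } — 233/512
step 11: add R to get BRRBBBRBRRR; options L={ 0; 1/4; 3/8; 7/16; 29/64 } R={ 233/512; 117/256; 59/128; 15/32; 1/2; 1 } — 465/1024
step 12: add R to get BRRBBBRBRRRR; options L={ 0; 1/4; 3/8; 7/16; 29/64 } R={ 465/1024; 233/512; 117/256; 59/128; 15/32; 1/2; 1 } — 929/2048
step 13: add B to get BRRBBBRBRRRRB; options L={ 0; 1/4; 3/8; 7/16; 29/64; 929/2048 } R={ 465/1024; 233/512; 117/256; 59/128; 15/32; 1/2; 1 } — 1859/4096
step 14: add B to get BRRBBBRBRRRRBB; options L={ 0; 1/4; 3/8; 7/16; 29/64; 929/2048; 1859/4096 } R={ 465/1024; 233/512; 117/256; 59/128; 15/32; 1/2; 1 } — 3719/8192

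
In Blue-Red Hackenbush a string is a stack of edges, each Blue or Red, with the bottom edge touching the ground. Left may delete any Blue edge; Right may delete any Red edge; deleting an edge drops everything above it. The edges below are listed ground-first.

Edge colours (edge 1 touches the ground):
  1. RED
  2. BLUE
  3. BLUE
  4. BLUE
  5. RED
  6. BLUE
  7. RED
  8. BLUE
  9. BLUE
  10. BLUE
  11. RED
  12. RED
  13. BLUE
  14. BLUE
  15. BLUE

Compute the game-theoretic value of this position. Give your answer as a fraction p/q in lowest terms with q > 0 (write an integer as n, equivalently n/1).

-2609/16384

R: Left {  }, Right { 0 } so simplest -1
RB: Left { -1 }, Right { 0 } so simplest -1/2
RBB: Left { -1; -1/2 }, Right { 0 } so simplest -1/4
RBBB: Left { -1; -1/2; -1/4 }, Right { 0 } so simplest -1/8
RBBBR: Left { -1; -1/2; -1/4 }, Right { -1/8; 0 } so simplest -3/16
RBBBRB: Left { -1; -1/2; -1/4; -3/16 }, Right { -1/8; 0 } so simplest -5/32
RBBBRBR: Left { -1; -1/2; -1/4; -3/16 }, Right { -5/32; -1/8; 0 } so simplest -11/64
RBBBRBRB: Left { -1; -1/2; -1/4; -3/16; -11/64 }, Right { -5/32; -1/8; 0 } so simplest -21/128
RBBBRBRBB: Left { -1; -1/2; -1/4; -3/16; -11/64; -21/128 }, Right { -5/32; -1/8; 0 } so simplest -41/256
RBBBRBRBBB: Left { -1; -1/2; -1/4; -3/16; -11/64; -21/128; -41/256 }, Right { -5/32; -1/8; 0 } so simplest -81/512
RBBBRBRBBBR: Left { -1; -1/2; -1/4; -3/16; -11/64; -21/128; -41/256 }, Right { -81/512; -5/32; -1/8; 0 } so simplest -163/1024
RBBBRBRBBBRR: Left { -1; -1/2; -1/4; -3/16; -11/64; -21/128; -41/256 }, Right { -163/1024; -81/512; -5/32; -1/8; 0 } so simplest -327/2048
RBBBRBRBBBRRB: Left { -1; -1/2; -1/4; -3/16; -11/64; -21/128; -41/256; -327/2048 }, Right { -163/1024; -81/512; -5/32; -1/8; 0 } so simplest -653/4096
RBBBRBRBBBRRBB: Left { -1; -1/2; -1/4; -3/16; -11/64; -21/128; -41/256; -327/2048; -653/4096 }, Right { -163/1024; -81/512; -5/32; -1/8; 0 } so simplest -1305/8192
RBBBRBRBBBRRBBB: Left { -1; -1/2; -1/4; -3/16; -11/64; -21/128; -41/256; -327/2048; -653/4096; -1305/8192 }, Right { -163/1024; -81/512; -5/32; -1/8; 0 } so simplest -2609/16384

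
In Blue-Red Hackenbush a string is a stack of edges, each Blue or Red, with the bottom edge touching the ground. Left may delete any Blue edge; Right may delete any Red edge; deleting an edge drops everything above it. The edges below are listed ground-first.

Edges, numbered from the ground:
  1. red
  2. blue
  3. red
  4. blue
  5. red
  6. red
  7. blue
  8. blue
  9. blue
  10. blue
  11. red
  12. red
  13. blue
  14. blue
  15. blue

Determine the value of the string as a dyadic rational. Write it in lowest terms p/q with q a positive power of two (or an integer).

-11313/16384

val(r) = { · | 0 } -> -1
val(rb) = { -1 | 0 } -> -1/2
val(rbr) = { -1 | -1/2; 0 } -> -3/4
val(rbrb) = { -1; -3/4 | -1/2; 0 } -> -5/8
val(rbrbr) = { -1; -3/4 | -5/8; -1/2; 0 } -> -11/16
val(rbrbrr) = { -1; -3/4 | -11/16; -5/8; -1/2; 0 } -> -23/32
val(rbrbrrb) = { -1; -3/4; -23/32 | -11/16; -5/8; -1/2; 0 } -> -45/64
val(rbrbrrbb) = { -1; -3/4; -23/32; -45/64 | -11/16; -5/8; -1/2; 0 } -> -89/128
val(rbrbrrbbb) = { -1; -3/4; -23/32; -45/64; -89/128 | -11/16; -5/8; -1/2; 0 } -> -177/256
val(rbrbrrbbbb) = { -1; -3/4; -23/32; -45/64; -89/128; -177/256 | -11/16; -5/8; -1/2; 0 } -> -353/512
val(rbrbrrbbbbr) = { -1; -3/4; -23/32; -45/64; -89/128; -177/256 | -353/512; -11/16; -5/8; -1/2; 0 } -> -707/1024
val(rbrbrrbbbbrr) = { -1; -3/4; -23/32; -45/64; -89/128; -177/256 | -707/1024; -353/512; -11/16; -5/8; -1/2; 0 } -> -1415/2048
val(rbrbrrbbbbrrb) = { -1; -3/4; -23/32; -45/64; -89/128; -177/256; -1415/2048 | -707/1024; -353/512; -11/16; -5/8; -1/2; 0 } -> -2829/4096
val(rbrbrrbbbbrrbb) = { -1; -3/4; -23/32; -45/64; -89/128; -177/256; -1415/2048; -2829/4096 | -707/1024; -353/512; -11/16; -5/8; -1/2; 0 } -> -5657/8192
val(rbrbrrbbbbrrbbb) = { -1; -3/4; -23/32; -45/64; -89/128; -177/256; -1415/2048; -2829/4096; -5657/8192 | -707/1024; -353/512; -11/16; -5/8; -1/2; 0 } -> -11313/16384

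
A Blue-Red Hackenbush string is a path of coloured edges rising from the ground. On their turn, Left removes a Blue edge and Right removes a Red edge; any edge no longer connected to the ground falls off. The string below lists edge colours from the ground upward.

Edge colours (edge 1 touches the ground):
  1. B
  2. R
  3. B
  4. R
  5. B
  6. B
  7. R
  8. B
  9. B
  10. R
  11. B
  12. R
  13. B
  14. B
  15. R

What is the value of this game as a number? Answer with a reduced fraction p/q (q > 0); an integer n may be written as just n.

11693/16384

Recurse on prefixes of the 15-edge string B R B R B B R B B R B R B B R:
step 1: add B to get B; options L={ 0 } R={ — } → 1
step 2: add R to get BR; options L={ 0 } R={ 1 } → 1/2
step 3: add B to get BRB; options L={ 0,1/2 } R={ 1 } → 3/4
step 4: add R to get BRBR; options L={ 0,1/2 } R={ 3/4,1 } → 5/8
step 5: add B to get BRBRB; options L={ 0,1/2,5/8 } R={ 3/4,1 } → 11/16
step 6: add B to get BRBRBB; options L={ 0,1/2,5/8,11/16 } R={ 3/4,1 } → 23/32
step 7: add R to get BRBRBBR; options L={ 0,1/2,5/8,11/16 } R={ 23/32,3/4,1 } → 45/64
step 8: add B to get BRBRBBRB; options L={ 0,1/2,5/8,11/16,45/64 } R={ 23/32,3/4,1 } → 91/128
step 9: add B to get BRBRBBRBB; options L={ 0,1/2,5/8,11/16,45/64,91/128 } R={ 23/32,3/4,1 } → 183/256
step 10: add R to get BRBRBBRBBR; options L={ 0,1/2,5/8,11/16,45/64,91/128 } R={ 183/256,23/32,3/4,1 } → 365/512
step 11: add B to get BRBRBBRBBRB; options L={ 0,1/2,5/8,11/16,45/64,91/128,365/512 } R={ 183/256,23/32,3/4,1 } → 731/1024
step 12: add R to get BRBRBBRBBRBR; options L={ 0,1/2,5/8,11/16,45/64,91/128,365/512 } R={ 731/1024,183/256,23/32,3/4,1 } → 1461/2048
step 13: add B to get BRBRBBRBBRBRB; options L={ 0,1/2,5/8,11/16,45/64,91/128,365/512,1461/2048 } R={ 731/1024,183/256,23/32,3/4,1 } → 2923/4096
step 14: add B to get BRBRBBRBBRBRBB; options L={ 0,1/2,5/8,11/16,45/64,91/128,365/512,1461/2048,2923/4096 } R={ 731/1024,183/256,23/32,3/4,1 } → 5847/8192
step 15: add R to get BRBRBBRBBRBRBBR; options L={ 0,1/2,5/8,11/16,45/64,91/128,365/512,1461/2048,2923/4096 } R={ 5847/8192,731/1024,183/256,23/32,3/4,1 } → 11693/16384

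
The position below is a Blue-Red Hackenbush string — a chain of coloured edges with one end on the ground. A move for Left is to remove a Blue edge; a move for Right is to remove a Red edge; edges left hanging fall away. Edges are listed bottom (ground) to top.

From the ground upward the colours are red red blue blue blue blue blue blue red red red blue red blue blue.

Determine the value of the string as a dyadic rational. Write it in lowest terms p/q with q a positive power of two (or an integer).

-8425/8192

v(r) = { none | 0 } so -1
v(rr) = { none | -1, 0 } so -2
v(rrb) = { -2 | -1, 0 } so -3/2
v(rrbb) = { -2, -3/2 | -1, 0 } so -5/4
v(rrbbb) = { -2, -3/2, -5/4 | -1, 0 } so -9/8
v(rrbbbb) = { -2, -3/2, -5/4, -9/8 | -1, 0 } so -17/16
v(rrbbbbb) = { -2, -3/2, -5/4, -9/8, -17/16 | -1, 0 } so -33/32
v(rrbbbbbb) = { -2, -3/2, -5/4, -9/8, -17/16, -33/32 | -1, 0 } so -65/64
v(rrbbbbbbr) = { -2, -3/2, -5/4, -9/8, -17/16, -33/32 | -65/64, -1, 0 } so -131/128
v(rrbbbbbbrr) = { -2, -3/2, -5/4, -9/8, -17/16, -33/32 | -131/128, -65/64, -1, 0 } so -263/256
v(rrbbbbbbrrr) = { -2, -3/2, -5/4, -9/8, -17/16, -33/32 | -263/256, -131/128, -65/64, -1, 0 } so -527/512
v(rrbbbbbbrrrb) = { -2, -3/2, -5/4, -9/8, -17/16, -33/32, -527/512 | -263/256, -131/128, -65/64, -1, 0 } so -1053/1024
v(rrbbbbbbrrrbr) = { -2, -3/2, -5/4, -9/8, -17/16, -33/32, -527/512 | -1053/1024, -263/256, -131/128, -65/64, -1, 0 } so -2107/2048
v(rrbbbbbbrrrbrb) = { -2, -3/2, -5/4, -9/8, -17/16, -33/32, -527/512, -2107/2048 | -1053/1024, -263/256, -131/128, -65/64, -1, 0 } so -4213/4096
v(rrbbbbbbrrrbrbb) = { -2, -3/2, -5/4, -9/8, -17/16, -33/32, -527/512, -2107/2048, -4213/4096 | -1053/1024, -263/256, -131/128, -65/64, -1, 0 } so -8425/8192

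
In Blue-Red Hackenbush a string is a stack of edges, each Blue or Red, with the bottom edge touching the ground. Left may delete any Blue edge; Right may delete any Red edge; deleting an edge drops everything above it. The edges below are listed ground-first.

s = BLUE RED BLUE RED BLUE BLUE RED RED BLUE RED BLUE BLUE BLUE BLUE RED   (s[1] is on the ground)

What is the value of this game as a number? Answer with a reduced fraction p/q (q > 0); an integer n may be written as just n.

11453/16384

Recurse on prefixes of the 15-edge string BLUE RED BLUE RED BLUE BLUE RED RED BLUE RED BLUE BLUE BLUE BLUE RED:
G_1 [B]  L=[0]  R=[∅]  ⇒ 1
G_2 [BR]  L=[0]  R=[1]  ⇒ 1/2
G_3 [BRB]  L=[0, 1/2]  R=[1]  ⇒ 3/4
G_4 [BRBR]  L=[0, 1/2]  R=[3/4, 1]  ⇒ 5/8
G_5 [BRBRB]  L=[0, 1/2, 5/8]  R=[3/4, 1]  ⇒ 11/16
G_6 [BRBRBB]  L=[0, 1/2, 5/8, 11/16]  R=[3/4, 1]  ⇒ 23/32
G_7 [BRBRBBR]  L=[0, 1/2, 5/8, 11/16]  R=[23/32, 3/4, 1]  ⇒ 45/64
G_8 [BRBRBBRR]  L=[0, 1/2, 5/8, 11/16]  R=[45/64, 23/32, 3/4, 1]  ⇒ 89/128
G_9 [BRBRBBRRB]  L=[0, 1/2, 5/8, 11/16, 89/128]  R=[45/64, 23/32, 3/4, 1]  ⇒ 179/256
G_10 [BRBRBBRRBR]  L=[0, 1/2, 5/8, 11/16, 89/128]  R=[179/256, 45/64, 23/32, 3/4, 1]  ⇒ 357/512
G_11 [BRBRBBRRBRB]  L=[0, 1/2, 5/8, 11/16, 89/128, 357/512]  R=[179/256, 45/64, 23/32, 3/4, 1]  ⇒ 715/1024
G_12 [BRBRBBRRBRBB]  L=[0, 1/2, 5/8, 11/16, 89/128, 357/512, 715/1024]  R=[179/256, 45/64, 23/32, 3/4, 1]  ⇒ 1431/2048
G_13 [BRBRBBRRBRBBB]  L=[0, 1/2, 5/8, 11/16, 89/128, 357/512, 715/1024, 1431/2048]  R=[179/256, 45/64, 23/32, 3/4, 1]  ⇒ 2863/4096
G_14 [BRBRBBRRBRBBBB]  L=[0, 1/2, 5/8, 11/16, 89/128, 357/512, 715/1024, 1431/2048, 2863/4096]  R=[179/256, 45/64, 23/32, 3/4, 1]  ⇒ 5727/8192
G_15 [BRBRBBRRBRBBBBR]  L=[0, 1/2, 5/8, 11/16, 89/128, 357/512, 715/1024, 1431/2048, 2863/4096]  R=[5727/8192, 179/256, 45/64, 23/32, 3/4, 1]  ⇒ 11453/16384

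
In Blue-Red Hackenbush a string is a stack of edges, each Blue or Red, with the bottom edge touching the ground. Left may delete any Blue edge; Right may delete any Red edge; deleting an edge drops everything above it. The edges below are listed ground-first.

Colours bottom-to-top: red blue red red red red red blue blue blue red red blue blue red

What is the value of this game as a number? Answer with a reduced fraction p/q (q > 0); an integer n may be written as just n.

Prefix values for red blue red red red red red blue blue blue red red blue blue red via {L|R} + simplicity:
r: Left { — }, Right { 0 } ⇒ simplest -1
rb: Left { -1 }, Right { 0 } ⇒ simplest -1/2
rbr: Left { -1 }, Right { -1/2; 0 } ⇒ simplest -3/4
rbrr: Left { -1 }, Right { -3/4; -1/2; 0 } ⇒ simplest -7/8
rbrrr: Left { -1 }, Right { -7/8; -3/4; -1/2; 0 } ⇒ simplest -15/16
rbrrrr: Left { -1 }, Right { -15/16; -7/8; -3/4; -1/2; 0 } ⇒ simplest -31/32
rbrrrrr: Left { -1 }, Right { -31/32; -15/16; -7/8; -3/4; -1/2; 0 } ⇒ simplest -63/64
rbrrrrrb: Left { -1; -63/64 }, Right { -31/32; -15/16; -7/8; -3/4; -1/2; 0 } ⇒ simplest -125/128
rbrrrrrbb: Left { -1; -63/64; -125/128 }, Right { -31/32; -15/16; -7/8; -3/4; -1/2; 0 } ⇒ simplest -249/256
rbrrrrrbbb: Left { -1; -63/64; -125/128; -249/256 }, Right { -31/32; -15/16; -7/8; -3/4; -1/2; 0 } ⇒ simplest -497/512
rbrrrrrbbbr: Left { -1; -63/64; -125/128; -249/256 }, Right { -497/512; -31/32; -15/16; -7/8; -3/4; -1/2; 0 } ⇒ simplest -995/1024
rbrrrrrbbbrr: Left { -1; -63/64; -125/128; -249/256 }, Right { -995/1024; -497/512; -31/32; -15/16; -7/8; -3/4; -1/2; 0 } ⇒ simplest -1991/2048
rbrrrrrbbbrrb: Left { -1; -63/64; -125/128; -249/256; -1991/2048 }, Right { -995/1024; -497/512; -31/32; -15/16; -7/8; -3/4; -1/2; 0 } ⇒ simplest -3981/4096
rbrrrrrbbbrrbb: Left { -1; -63/64; -125/128; -249/256; -1991/2048; -3981/4096 }, Right { -995/1024; -497/512; -31/32; -15/16; -7/8; -3/4; -1/2; 0 } ⇒ simplest -7961/8192
rbrrrrrbbbrrbbr: Left { -1; -63/64; -125/128; -249/256; -1991/2048; -3981/4096 }, Right { -7961/8192; -995/1024; -497/512; -31/32; -15/16; -7/8; -3/4; -1/2; 0 } ⇒ simplest -15923/16384

-15923/16384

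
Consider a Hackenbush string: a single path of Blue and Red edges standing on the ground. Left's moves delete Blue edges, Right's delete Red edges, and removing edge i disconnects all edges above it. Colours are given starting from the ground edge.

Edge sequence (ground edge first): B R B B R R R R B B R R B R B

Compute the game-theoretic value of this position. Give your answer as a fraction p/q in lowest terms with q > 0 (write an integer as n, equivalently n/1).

12491/16384

edge 1 of 15 (B): { 0 | · } => 1
edge 2 of 15 (R): { 0 | 1 } => 1/2
edge 3 of 15 (B): { 0,1/2 | 1 } => 3/4
edge 4 of 15 (B): { 0,1/2,3/4 | 1 } => 7/8
edge 5 of 15 (R): { 0,1/2,3/4 | 7/8,1 } => 13/16
edge 6 of 15 (R): { 0,1/2,3/4 | 13/16,7/8,1 } => 25/32
edge 7 of 15 (R): { 0,1/2,3/4 | 25/32,13/16,7/8,1 } => 49/64
edge 8 of 15 (R): { 0,1/2,3/4 | 49/64,25/32,13/16,7/8,1 } => 97/128
edge 9 of 15 (B): { 0,1/2,3/4,97/128 | 49/64,25/32,13/16,7/8,1 } => 195/256
edge 10 of 15 (B): { 0,1/2,3/4,97/128,195/256 | 49/64,25/32,13/16,7/8,1 } => 391/512
edge 11 of 15 (R): { 0,1/2,3/4,97/128,195/256 | 391/512,49/64,25/32,13/16,7/8,1 } => 781/1024
edge 12 of 15 (R): { 0,1/2,3/4,97/128,195/256 | 781/1024,391/512,49/64,25/32,13/16,7/8,1 } => 1561/2048
edge 13 of 15 (B): { 0,1/2,3/4,97/128,195/256,1561/2048 | 781/1024,391/512,49/64,25/32,13/16,7/8,1 } => 3123/4096
edge 14 of 15 (R): { 0,1/2,3/4,97/128,195/256,1561/2048 | 3123/4096,781/1024,391/512,49/64,25/32,13/16,7/8,1 } => 6245/8192
edge 15 of 15 (B): { 0,1/2,3/4,97/128,195/256,1561/2048,6245/8192 | 3123/4096,781/1024,391/512,49/64,25/32,13/16,7/8,1 } => 12491/16384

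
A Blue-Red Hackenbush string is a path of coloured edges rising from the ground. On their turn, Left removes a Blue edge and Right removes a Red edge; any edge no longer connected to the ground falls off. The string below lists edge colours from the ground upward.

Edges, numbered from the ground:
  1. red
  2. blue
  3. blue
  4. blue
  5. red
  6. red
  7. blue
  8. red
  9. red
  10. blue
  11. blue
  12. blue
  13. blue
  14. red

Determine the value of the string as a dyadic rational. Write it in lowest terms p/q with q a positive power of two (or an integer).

-1731/8192

Prefix values for red blue blue blue red red blue red red blue blue blue blue red via {L|R} + simplicity:
r: Left {  }, Right { 0 } → simplest -1
rb: Left { -1 }, Right { 0 } → simplest -1/2
rbb: Left { -1, -1/2 }, Right { 0 } → simplest -1/4
rbbb: Left { -1, -1/2, -1/4 }, Right { 0 } → simplest -1/8
rbbbr: Left { -1, -1/2, -1/4 }, Right { -1/8, 0 } → simplest -3/16
rbbbrr: Left { -1, -1/2, -1/4 }, Right { -3/16, -1/8, 0 } → simplest -7/32
rbbbrrb: Left { -1, -1/2, -1/4, -7/32 }, Right { -3/16, -1/8, 0 } → simplest -13/64
rbbbrrbr: Left { -1, -1/2, -1/4, -7/32 }, Right { -13/64, -3/16, -1/8, 0 } → simplest -27/128
rbbbrrbrr: Left { -1, -1/2, -1/4, -7/32 }, Right { -27/128, -13/64, -3/16, -1/8, 0 } → simplest -55/256
rbbbrrbrrb: Left { -1, -1/2, -1/4, -7/32, -55/256 }, Right { -27/128, -13/64, -3/16, -1/8, 0 } → simplest -109/512
rbbbrrbrrbb: Left { -1, -1/2, -1/4, -7/32, -55/256, -109/512 }, Right { -27/128, -13/64, -3/16, -1/8, 0 } → simplest -217/1024
rbbbrrbrrbbb: Left { -1, -1/2, -1/4, -7/32, -55/256, -109/512, -217/1024 }, Right { -27/128, -13/64, -3/16, -1/8, 0 } → simplest -433/2048
rbbbrrbrrbbbb: Left { -1, -1/2, -1/4, -7/32, -55/256, -109/512, -217/1024, -433/2048 }, Right { -27/128, -13/64, -3/16, -1/8, 0 } → simplest -865/4096
rbbbrrbrrbbbbr: Left { -1, -1/2, -1/4, -7/32, -55/256, -109/512, -217/1024, -433/2048 }, Right { -865/4096, -27/128, -13/64, -3/16, -1/8, 0 } → simplest -1731/8192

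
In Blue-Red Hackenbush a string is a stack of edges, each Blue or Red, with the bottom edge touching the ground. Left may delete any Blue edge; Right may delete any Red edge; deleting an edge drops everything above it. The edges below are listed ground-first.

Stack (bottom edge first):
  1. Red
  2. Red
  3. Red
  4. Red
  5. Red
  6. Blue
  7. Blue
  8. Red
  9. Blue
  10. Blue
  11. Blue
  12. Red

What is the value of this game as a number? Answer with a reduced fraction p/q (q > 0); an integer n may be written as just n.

Build v(s[:k]) for k = 1..12, string s = Red Red Red Red Red Blue Blue Red Blue Blue Blue Red.
R: Left { none }, Right { 0 } => simplest -1
RR: Left { none }, Right { -1 0 } => simplest -2
RRR: Left { none }, Right { -2 -1 0 } => simplest -3
RRRR: Left { none }, Right { -3 -2 -1 0 } => simplest -4
RRRRR: Left { none }, Right { -4 -3 -2 -1 0 } => simplest -5
RRRRRB: Left { -5 }, Right { -4 -3 -2 -1 0 } => simplest -9/2
RRRRRBB: Left { -5 -9/2 }, Right { -4 -3 -2 -1 0 } => simplest -17/4
RRRRRBBR: Left { -5 -9/2 }, Right { -17/4 -4 -3 -2 -1 0 } => simplest -35/8
RRRRRBBRB: Left { -5 -9/2 -35/8 }, Right { -17/4 -4 -3 -2 -1 0 } => simplest -69/16
RRRRRBBRBB: Left { -5 -9/2 -35/8 -69/16 }, Right { -17/4 -4 -3 -2 -1 0 } => simplest -137/32
RRRRRBBRBBB: Left { -5 -9/2 -35/8 -69/16 -137/32 }, Right { -17/4 -4 -3 -2 -1 0 } => simplest -273/64
RRRRRBBRBBBR: Left { -5 -9/2 -35/8 -69/16 -137/32 }, Right { -273/64 -17/4 -4 -3 -2 -1 0 } => simplest -547/128

-547/128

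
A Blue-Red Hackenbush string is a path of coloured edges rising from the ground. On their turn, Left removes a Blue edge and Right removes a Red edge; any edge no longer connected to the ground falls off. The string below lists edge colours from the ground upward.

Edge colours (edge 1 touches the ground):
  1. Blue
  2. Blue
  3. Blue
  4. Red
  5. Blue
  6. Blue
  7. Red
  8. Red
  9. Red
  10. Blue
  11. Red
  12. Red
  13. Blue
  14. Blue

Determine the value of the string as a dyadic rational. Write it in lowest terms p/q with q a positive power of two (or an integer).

Build G(s[:k]) for k = 1..14, string s = Blue Blue Blue Red Blue Blue Red Red Red Blue Red Red Blue Blue.
1 of 14 · B · max L 0 · min R +∞ -> 1
2 of 14 · BB · max L 1 · min R +∞ -> 2
3 of 14 · BBB · max L 2 · min R +∞ -> 3
4 of 14 · BBBR · max L 2 · min R 3 -> 5/2
5 of 14 · BBBRB · max L 5/2 · min R 3 -> 11/4
6 of 14 · BBBRBB · max L 11/4 · min R 3 -> 23/8
7 of 14 · BBBRBBR · max L 11/4 · min R 23/8 -> 45/16
8 of 14 · BBBRBBRR · max L 11/4 · min R 45/16 -> 89/32
9 of 14 · BBBRBBRRR · max L 11/4 · min R 89/32 -> 177/64
10 of 14 · BBBRBBRRRB · max L 177/64 · min R 89/32 -> 355/128
11 of 14 · BBBRBBRRRBR · max L 177/64 · min R 355/128 -> 709/256
12 of 14 · BBBRBBRRRBRR · max L 177/64 · min R 709/256 -> 1417/512
13 of 14 · BBBRBBRRRBRRB · max L 1417/512 · min R 709/256 -> 2835/1024
14 of 14 · BBBRBBRRRBRRBB · max L 2835/1024 · min R 709/256 -> 5671/2048

5671/2048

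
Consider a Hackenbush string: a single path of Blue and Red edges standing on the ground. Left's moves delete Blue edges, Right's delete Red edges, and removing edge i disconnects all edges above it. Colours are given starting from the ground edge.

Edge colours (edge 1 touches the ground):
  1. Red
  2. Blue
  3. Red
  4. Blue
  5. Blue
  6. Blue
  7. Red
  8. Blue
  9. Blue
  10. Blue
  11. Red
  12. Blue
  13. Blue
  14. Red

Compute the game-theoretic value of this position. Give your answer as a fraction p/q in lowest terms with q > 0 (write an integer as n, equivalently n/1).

Prefix values for Red Blue Red Blue Blue Blue Red Blue Blue Blue Red Blue Blue Red via {L|R} + simplicity:
edge 1 of 14 (Red): {  | 0 } -> -1
edge 2 of 14 (Blue): { -1 | 0 } -> -1/2
edge 3 of 14 (Red): { -1 | -1/2,0 } -> -3/4
edge 4 of 14 (Blue): { -1,-3/4 | -1/2,0 } -> -5/8
edge 5 of 14 (Blue): { -1,-3/4,-5/8 | -1/2,0 } -> -9/16
edge 6 of 14 (Blue): { -1,-3/4,-5/8,-9/16 | -1/2,0 } -> -17/32
edge 7 of 14 (Red): { -1,-3/4,-5/8,-9/16 | -17/32,-1/2,0 } -> -35/64
edge 8 of 14 (Blue): { -1,-3/4,-5/8,-9/16,-35/64 | -17/32,-1/2,0 } -> -69/128
edge 9 of 14 (Blue): { -1,-3/4,-5/8,-9/16,-35/64,-69/128 | -17/32,-1/2,0 } -> -137/256
edge 10 of 14 (Blue): { -1,-3/4,-5/8,-9/16,-35/64,-69/128,-137/256 | -17/32,-1/2,0 } -> -273/512
edge 11 of 14 (Red): { -1,-3/4,-5/8,-9/16,-35/64,-69/128,-137/256 | -273/512,-17/32,-1/2,0 } -> -547/1024
edge 12 of 14 (Blue): { -1,-3/4,-5/8,-9/16,-35/64,-69/128,-137/256,-547/1024 | -273/512,-17/32,-1/2,0 } -> -1093/2048
edge 13 of 14 (Blue): { -1,-3/4,-5/8,-9/16,-35/64,-69/128,-137/256,-547/1024,-1093/2048 | -273/512,-17/32,-1/2,0 } -> -2185/4096
edge 14 of 14 (Red): { -1,-3/4,-5/8,-9/16,-35/64,-69/128,-137/256,-547/1024,-1093/2048 | -2185/4096,-273/512,-17/32,-1/2,0 } -> -4371/8192

-4371/8192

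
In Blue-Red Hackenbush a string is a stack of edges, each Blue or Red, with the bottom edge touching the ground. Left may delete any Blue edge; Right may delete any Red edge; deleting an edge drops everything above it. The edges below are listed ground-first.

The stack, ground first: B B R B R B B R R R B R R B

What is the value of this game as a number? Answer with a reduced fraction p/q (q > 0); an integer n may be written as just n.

Prefix values for B B R B R B B R R R B R R B via {L|R} + simplicity:
edge 1 of 14 (B): { 0 | — } -> 1
edge 2 of 14 (B): { 0,1 | — } -> 2
edge 3 of 14 (R): { 0,1 | 2 } -> 3/2
edge 4 of 14 (B): { 0,1,3/2 | 2 } -> 7/4
edge 5 of 14 (R): { 0,1,3/2 | 7/4,2 } -> 13/8
edge 6 of 14 (B): { 0,1,3/2,13/8 | 7/4,2 } -> 27/16
edge 7 of 14 (B): { 0,1,3/2,13/8,27/16 | 7/4,2 } -> 55/32
edge 8 of 14 (R): { 0,1,3/2,13/8,27/16 | 55/32,7/4,2 } -> 109/64
edge 9 of 14 (R): { 0,1,3/2,13/8,27/16 | 109/64,55/32,7/4,2 } -> 217/128
edge 10 of 14 (R): { 0,1,3/2,13/8,27/16 | 217/128,109/64,55/32,7/4,2 } -> 433/256
edge 11 of 14 (B): { 0,1,3/2,13/8,27/16,433/256 | 217/128,109/64,55/32,7/4,2 } -> 867/512
edge 12 of 14 (R): { 0,1,3/2,13/8,27/16,433/256 | 867/512,217/128,109/64,55/32,7/4,2 } -> 1733/1024
edge 13 of 14 (R): { 0,1,3/2,13/8,27/16,433/256 | 1733/1024,867/512,217/128,109/64,55/32,7/4,2 } -> 3465/2048
edge 14 of 14 (B): { 0,1,3/2,13/8,27/16,433/256,3465/2048 | 1733/1024,867/512,217/128,109/64,55/32,7/4,2 } -> 6931/4096

6931/4096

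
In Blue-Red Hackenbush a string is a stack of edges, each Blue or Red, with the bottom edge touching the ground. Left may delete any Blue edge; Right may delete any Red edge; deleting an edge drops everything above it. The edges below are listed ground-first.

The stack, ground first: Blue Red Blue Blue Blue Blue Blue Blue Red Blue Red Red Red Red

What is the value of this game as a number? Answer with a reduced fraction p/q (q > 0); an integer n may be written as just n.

Build v(s[:k]) for k = 1..14, string s = Blue Red Blue Blue Blue Blue Blue Blue Red Blue Red Red Red Red.
B: Left { 0 }, Right { none } ⇒ simplest 1
BR: Left { 0 }, Right { 1 } ⇒ simplest 1/2
BRB: Left { 0, 1/2 }, Right { 1 } ⇒ simplest 3/4
BRBB: Left { 0, 1/2, 3/4 }, Right { 1 } ⇒ simplest 7/8
BRBBB: Left { 0, 1/2, 3/4, 7/8 }, Right { 1 } ⇒ simplest 15/16
BRBBBB: Left { 0, 1/2, 3/4, 7/8, 15/16 }, Right { 1 } ⇒ simplest 31/32
BRBBBBB: Left { 0, 1/2, 3/4, 7/8, 15/16, 31/32 }, Right { 1 } ⇒ simplest 63/64
BRBBBBBB: Left { 0, 1/2, 3/4, 7/8, 15/16, 31/32, 63/64 }, Right { 1 } ⇒ simplest 127/128
BRBBBBBBR: Left { 0, 1/2, 3/4, 7/8, 15/16, 31/32, 63/64 }, Right { 127/128, 1 } ⇒ simplest 253/256
BRBBBBBBRB: Left { 0, 1/2, 3/4, 7/8, 15/16, 31/32, 63/64, 253/256 }, Right { 127/128, 1 } ⇒ simplest 507/512
BRBBBBBBRBR: Left { 0, 1/2, 3/4, 7/8, 15/16, 31/32, 63/64, 253/256 }, Right { 507/512, 127/128, 1 } ⇒ simplest 1013/1024
BRBBBBBBRBRR: Left { 0, 1/2, 3/4, 7/8, 15/16, 31/32, 63/64, 253/256 }, Right { 1013/1024, 507/512, 127/128, 1 } ⇒ simplest 2025/2048
BRBBBBBBRBRRR: Left { 0, 1/2, 3/4, 7/8, 15/16, 31/32, 63/64, 253/256 }, Right { 2025/2048, 1013/1024, 507/512, 127/128, 1 } ⇒ simplest 4049/4096
BRBBBBBBRBRRRR: Left { 0, 1/2, 3/4, 7/8, 15/16, 31/32, 63/64, 253/256 }, Right { 4049/4096, 2025/2048, 1013/1024, 507/512, 127/128, 1 } ⇒ simplest 8097/8192

8097/8192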